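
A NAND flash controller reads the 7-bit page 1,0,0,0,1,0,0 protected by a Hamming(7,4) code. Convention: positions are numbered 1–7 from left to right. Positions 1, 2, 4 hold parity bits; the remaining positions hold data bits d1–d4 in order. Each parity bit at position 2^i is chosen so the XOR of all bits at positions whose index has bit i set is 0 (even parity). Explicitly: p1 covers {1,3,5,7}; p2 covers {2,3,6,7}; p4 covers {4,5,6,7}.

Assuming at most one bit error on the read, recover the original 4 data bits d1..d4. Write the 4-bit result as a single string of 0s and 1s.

0100

s1 (pos 1,3,5,7): 1⊕0⊕1⊕0 = 0
s2 (pos 2,3,6,7): 0⊕0⊕0⊕0 = 0
s4 (pos 4,5,6,7): 0⊕1⊕0⊕0 = 1
Syndrome s4…s1 = 100 → error at position 4.
Flip position 4: 1000100 → 1001100
Read data bits from positions 3,5,6,7: 0100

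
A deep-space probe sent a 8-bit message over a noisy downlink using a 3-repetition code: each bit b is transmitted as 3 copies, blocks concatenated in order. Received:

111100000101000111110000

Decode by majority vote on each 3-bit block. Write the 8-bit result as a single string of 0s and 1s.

Block 1 (111): 3 ones → 1
Block 2 (100): 1 one → 0
Block 3 (000): 0 ones → 0
Block 4 (101): 2 ones → 1
Block 5 (000): 0 ones → 0
Block 6 (111): 3 ones → 1
Block 7 (110): 2 ones → 1
Block 8 (000): 0 ones → 0

10010110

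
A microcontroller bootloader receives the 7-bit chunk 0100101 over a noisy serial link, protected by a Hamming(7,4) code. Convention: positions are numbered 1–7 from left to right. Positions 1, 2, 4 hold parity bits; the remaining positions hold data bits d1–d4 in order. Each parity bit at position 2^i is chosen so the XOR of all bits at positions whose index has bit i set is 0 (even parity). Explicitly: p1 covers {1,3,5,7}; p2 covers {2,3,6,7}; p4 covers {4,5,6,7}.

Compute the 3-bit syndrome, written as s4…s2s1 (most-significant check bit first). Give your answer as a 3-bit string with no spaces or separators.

000

s1 (pos 1,3,5,7): 0⊕0⊕1⊕1 = 0
s2 (pos 2,3,6,7): 1⊕0⊕0⊕1 = 0
s4 (pos 4,5,6,7): 0⊕1⊕0⊕1 = 0
Syndrome s4…s1 = 000 → no error.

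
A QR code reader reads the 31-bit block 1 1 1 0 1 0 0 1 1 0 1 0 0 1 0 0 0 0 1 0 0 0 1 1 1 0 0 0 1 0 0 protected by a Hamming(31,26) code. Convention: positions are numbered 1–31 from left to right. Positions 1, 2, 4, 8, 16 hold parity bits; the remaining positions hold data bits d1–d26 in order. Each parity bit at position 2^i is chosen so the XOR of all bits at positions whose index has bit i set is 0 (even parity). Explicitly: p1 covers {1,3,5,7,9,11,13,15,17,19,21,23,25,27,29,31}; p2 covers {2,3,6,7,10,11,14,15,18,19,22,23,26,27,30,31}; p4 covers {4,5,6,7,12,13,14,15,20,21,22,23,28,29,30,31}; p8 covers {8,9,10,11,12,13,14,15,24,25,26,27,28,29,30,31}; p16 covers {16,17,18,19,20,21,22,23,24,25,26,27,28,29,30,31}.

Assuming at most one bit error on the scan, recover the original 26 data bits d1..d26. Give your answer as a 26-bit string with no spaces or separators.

s1 (pos 1,3,5,7,9,11,13,15,17,19,21,23,25,27,29,31): 1⊕1⊕1⊕0⊕1⊕1⊕0⊕0⊕0⊕1⊕0⊕1⊕1⊕0⊕1⊕0 = 1
s2 (pos 2,3,6,7,10,11,14,15,18,19,22,23,26,27,30,31): 1⊕1⊕0⊕0⊕0⊕1⊕1⊕0⊕0⊕1⊕0⊕1⊕0⊕0⊕0⊕0 = 0
s4 (pos 4,5,6,7,12,13,14,15,20,21,22,23,28,29,30,31): 0⊕1⊕0⊕0⊕0⊕0⊕1⊕0⊕0⊕0⊕0⊕1⊕0⊕1⊕0⊕0 = 0
s8 (pos 8,9,10,11,12,13,14,15,24,25,26,27,28,29,30,31): 1⊕1⊕0⊕1⊕0⊕0⊕1⊕0⊕1⊕1⊕0⊕0⊕0⊕1⊕0⊕0 = 1
s16 (pos 16,17,18,19,20,21,22,23,24,25,26,27,28,29,30,31): 0⊕0⊕0⊕1⊕0⊕0⊕0⊕1⊕1⊕1⊕0⊕0⊕0⊕1⊕0⊕0 = 1
Syndrome s16…s1 = 11001 → error at position 25.
Flip position 25: 1110100110100100001000111000100 → 1110100110100100001000110000100
Read data bits from positions 3,5,6,7,9,10,11,12,13,14,15,17,18,19,20,21,22,23,24,25,26,27,28,29,30,31: 11001010010001000110000100

11001010010001000110000100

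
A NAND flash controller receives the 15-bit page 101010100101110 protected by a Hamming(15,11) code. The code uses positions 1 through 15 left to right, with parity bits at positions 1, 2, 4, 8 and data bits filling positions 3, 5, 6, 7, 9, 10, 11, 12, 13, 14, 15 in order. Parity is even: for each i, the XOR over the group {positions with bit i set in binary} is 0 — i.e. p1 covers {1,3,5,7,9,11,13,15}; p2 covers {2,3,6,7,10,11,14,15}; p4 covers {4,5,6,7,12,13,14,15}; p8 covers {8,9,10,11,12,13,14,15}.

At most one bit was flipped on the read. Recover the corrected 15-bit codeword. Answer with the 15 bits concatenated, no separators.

101000100101110

s1 (pos 1,3,5,7,9,11,13,15): 1⊕1⊕1⊕1⊕0⊕0⊕1⊕0 = 1
s2 (pos 2,3,6,7,10,11,14,15): 0⊕1⊕0⊕1⊕1⊕0⊕1⊕0 = 0
s4 (pos 4,5,6,7,12,13,14,15): 0⊕1⊕0⊕1⊕1⊕1⊕1⊕0 = 1
s8 (pos 8,9,10,11,12,13,14,15): 0⊕0⊕1⊕0⊕1⊕1⊕1⊕0 = 0
Syndrome s8…s1 = 0101 → error at position 5.
Flip position 5: 101010100101110 → 101000100101110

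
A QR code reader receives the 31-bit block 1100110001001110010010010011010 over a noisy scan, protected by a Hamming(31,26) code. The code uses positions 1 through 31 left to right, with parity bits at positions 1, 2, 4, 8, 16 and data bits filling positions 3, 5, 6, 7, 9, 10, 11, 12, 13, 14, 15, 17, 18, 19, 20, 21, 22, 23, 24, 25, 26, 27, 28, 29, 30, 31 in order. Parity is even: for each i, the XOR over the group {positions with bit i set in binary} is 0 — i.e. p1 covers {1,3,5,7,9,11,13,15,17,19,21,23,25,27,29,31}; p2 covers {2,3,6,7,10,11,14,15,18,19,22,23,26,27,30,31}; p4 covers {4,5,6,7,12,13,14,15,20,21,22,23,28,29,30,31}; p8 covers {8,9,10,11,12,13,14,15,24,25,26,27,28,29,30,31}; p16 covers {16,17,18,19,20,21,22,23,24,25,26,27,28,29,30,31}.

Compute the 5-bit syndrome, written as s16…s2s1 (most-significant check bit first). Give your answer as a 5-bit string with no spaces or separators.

00000

s1 (pos 1,3,5,7,9,11,13,15,17,19,21,23,25,27,29,31): 1⊕0⊕1⊕0⊕0⊕0⊕1⊕1⊕0⊕0⊕1⊕0⊕0⊕1⊕0⊕0 = 0
s2 (pos 2,3,6,7,10,11,14,15,18,19,22,23,26,27,30,31): 1⊕0⊕1⊕0⊕1⊕0⊕1⊕1⊕1⊕0⊕0⊕0⊕0⊕1⊕1⊕0 = 0
s4 (pos 4,5,6,7,12,13,14,15,20,21,22,23,28,29,30,31): 0⊕1⊕1⊕0⊕0⊕1⊕1⊕1⊕0⊕1⊕0⊕0⊕1⊕0⊕1⊕0 = 0
s8 (pos 8,9,10,11,12,13,14,15,24,25,26,27,28,29,30,31): 0⊕0⊕1⊕0⊕0⊕1⊕1⊕1⊕1⊕0⊕0⊕1⊕1⊕0⊕1⊕0 = 0
s16 (pos 16,17,18,19,20,21,22,23,24,25,26,27,28,29,30,31): 0⊕0⊕1⊕0⊕0⊕1⊕0⊕0⊕1⊕0⊕0⊕1⊕1⊕0⊕1⊕0 = 0
Syndrome s16…s1 = 00000 → no error.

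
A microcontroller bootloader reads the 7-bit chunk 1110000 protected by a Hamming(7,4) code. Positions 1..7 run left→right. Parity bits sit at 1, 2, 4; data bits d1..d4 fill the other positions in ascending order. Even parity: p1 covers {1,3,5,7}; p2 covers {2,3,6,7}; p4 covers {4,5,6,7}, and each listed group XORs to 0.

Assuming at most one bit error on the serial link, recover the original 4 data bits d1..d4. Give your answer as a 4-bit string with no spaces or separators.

s1 (pos 1,3,5,7): 1⊕1⊕0⊕0 = 0
s2 (pos 2,3,6,7): 1⊕1⊕0⊕0 = 0
s4 (pos 4,5,6,7): 0⊕0⊕0⊕0 = 0
Syndrome s4…s1 = 000 → no error.
Read data bits from positions 3,5,6,7: 1000

1000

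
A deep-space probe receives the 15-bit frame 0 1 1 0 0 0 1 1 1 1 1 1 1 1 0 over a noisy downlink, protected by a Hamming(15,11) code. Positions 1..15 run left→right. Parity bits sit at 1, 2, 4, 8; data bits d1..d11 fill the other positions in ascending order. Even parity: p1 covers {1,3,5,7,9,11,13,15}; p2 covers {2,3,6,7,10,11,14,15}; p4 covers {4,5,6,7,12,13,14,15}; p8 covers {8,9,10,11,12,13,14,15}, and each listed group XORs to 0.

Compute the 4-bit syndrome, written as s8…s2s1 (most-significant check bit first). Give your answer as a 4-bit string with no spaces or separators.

s1 (pos 1,3,5,7,9,11,13,15): 0⊕1⊕0⊕1⊕1⊕1⊕1⊕0 = 1
s2 (pos 2,3,6,7,10,11,14,15): 1⊕1⊕0⊕1⊕1⊕1⊕1⊕0 = 0
s4 (pos 4,5,6,7,12,13,14,15): 0⊕0⊕0⊕1⊕1⊕1⊕1⊕0 = 0
s8 (pos 8,9,10,11,12,13,14,15): 1⊕1⊕1⊕1⊕1⊕1⊕1⊕0 = 1
Syndrome s8…s1 = 1001 → error at position 9.

1001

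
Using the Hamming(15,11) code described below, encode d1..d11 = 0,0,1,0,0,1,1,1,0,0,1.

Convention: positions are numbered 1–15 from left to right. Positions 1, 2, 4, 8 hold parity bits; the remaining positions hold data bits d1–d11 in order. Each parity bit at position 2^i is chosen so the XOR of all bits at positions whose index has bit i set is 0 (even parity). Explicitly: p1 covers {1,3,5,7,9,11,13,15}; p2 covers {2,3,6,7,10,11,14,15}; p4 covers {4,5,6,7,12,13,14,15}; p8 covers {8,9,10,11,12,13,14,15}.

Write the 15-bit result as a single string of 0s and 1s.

000101000111001

Place data at non-parity positions: p1 p2 0 p4 0 1 0 p8 0 1 1 1 0 0 1
p1 (pos 1,3,5,7,9,11,13,15): XOR of data positions = 0⊕0⊕0⊕0⊕1⊕0⊕1 = 0
p2 (pos 2,3,6,7,10,11,14,15): XOR of data positions = 0⊕1⊕0⊕1⊕1⊕0⊕1 = 0
p4 (pos 4,5,6,7,12,13,14,15): XOR of data positions = 0⊕1⊕0⊕1⊕0⊕0⊕1 = 1
p8 (pos 8,9,10,11,12,13,14,15): XOR of data positions = 0⊕1⊕1⊕1⊕0⊕0⊕1 = 0
Codeword: 000101000111001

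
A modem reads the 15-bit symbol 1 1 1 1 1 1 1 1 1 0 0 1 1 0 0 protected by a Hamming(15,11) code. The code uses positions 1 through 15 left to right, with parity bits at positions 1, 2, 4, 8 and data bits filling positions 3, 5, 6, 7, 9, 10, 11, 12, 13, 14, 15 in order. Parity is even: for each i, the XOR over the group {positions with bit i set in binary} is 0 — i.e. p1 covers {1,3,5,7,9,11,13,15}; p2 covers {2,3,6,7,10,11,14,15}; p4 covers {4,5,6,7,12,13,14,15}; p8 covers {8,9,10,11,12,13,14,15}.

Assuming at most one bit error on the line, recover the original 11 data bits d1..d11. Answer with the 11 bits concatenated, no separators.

11111001100

s1 (pos 1,3,5,7,9,11,13,15): 1⊕1⊕1⊕1⊕1⊕0⊕1⊕0 = 0
s2 (pos 2,3,6,7,10,11,14,15): 1⊕1⊕1⊕1⊕0⊕0⊕0⊕0 = 0
s4 (pos 4,5,6,7,12,13,14,15): 1⊕1⊕1⊕1⊕1⊕1⊕0⊕0 = 0
s8 (pos 8,9,10,11,12,13,14,15): 1⊕1⊕0⊕0⊕1⊕1⊕0⊕0 = 0
Syndrome s8…s1 = 0000 → no error.
Read data bits from positions 3,5,6,7,9,10,11,12,13,14,15: 11111001100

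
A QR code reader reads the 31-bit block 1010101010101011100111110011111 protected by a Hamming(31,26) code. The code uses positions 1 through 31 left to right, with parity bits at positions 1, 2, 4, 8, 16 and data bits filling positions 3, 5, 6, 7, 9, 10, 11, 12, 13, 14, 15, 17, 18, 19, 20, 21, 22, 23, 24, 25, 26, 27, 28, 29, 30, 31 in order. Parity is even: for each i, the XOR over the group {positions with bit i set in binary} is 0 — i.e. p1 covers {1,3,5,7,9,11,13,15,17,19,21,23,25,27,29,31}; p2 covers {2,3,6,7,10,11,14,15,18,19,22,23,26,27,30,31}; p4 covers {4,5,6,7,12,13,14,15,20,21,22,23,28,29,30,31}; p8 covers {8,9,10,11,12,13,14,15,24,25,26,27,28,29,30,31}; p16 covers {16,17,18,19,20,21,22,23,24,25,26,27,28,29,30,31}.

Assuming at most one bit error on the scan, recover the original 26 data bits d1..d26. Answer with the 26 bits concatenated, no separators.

11011010101100111110011111

s1 (pos 1,3,5,7,9,11,13,15,17,19,21,23,25,27,29,31): 1⊕1⊕1⊕1⊕1⊕1⊕1⊕1⊕1⊕0⊕1⊕1⊕0⊕1⊕1⊕1 = 0
s2 (pos 2,3,6,7,10,11,14,15,18,19,22,23,26,27,30,31): 0⊕1⊕0⊕1⊕0⊕1⊕0⊕1⊕0⊕0⊕1⊕1⊕0⊕1⊕1⊕1 = 1
s4 (pos 4,5,6,7,12,13,14,15,20,21,22,23,28,29,30,31): 0⊕1⊕0⊕1⊕0⊕1⊕0⊕1⊕1⊕1⊕1⊕1⊕1⊕1⊕1⊕1 = 0
s8 (pos 8,9,10,11,12,13,14,15,24,25,26,27,28,29,30,31): 0⊕1⊕0⊕1⊕0⊕1⊕0⊕1⊕1⊕0⊕0⊕1⊕1⊕1⊕1⊕1 = 0
s16 (pos 16,17,18,19,20,21,22,23,24,25,26,27,28,29,30,31): 1⊕1⊕0⊕0⊕1⊕1⊕1⊕1⊕1⊕0⊕0⊕1⊕1⊕1⊕1⊕1 = 0
Syndrome s16…s1 = 00010 → error at position 2.
Flip position 2: 1010101010101011100111110011111 → 1110101010101011100111110011111
Read data bits from positions 3,5,6,7,9,10,11,12,13,14,15,17,18,19,20,21,22,23,24,25,26,27,28,29,30,31: 11011010101100111110011111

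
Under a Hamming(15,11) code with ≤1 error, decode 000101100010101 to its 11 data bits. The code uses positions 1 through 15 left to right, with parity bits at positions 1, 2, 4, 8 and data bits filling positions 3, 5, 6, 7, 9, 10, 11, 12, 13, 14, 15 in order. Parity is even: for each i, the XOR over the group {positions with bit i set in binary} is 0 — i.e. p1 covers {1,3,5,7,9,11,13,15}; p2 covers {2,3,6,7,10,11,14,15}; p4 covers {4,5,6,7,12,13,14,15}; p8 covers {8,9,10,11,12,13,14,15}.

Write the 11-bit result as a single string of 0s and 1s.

00110011101

s1 (pos 1,3,5,7,9,11,13,15): 0⊕0⊕0⊕1⊕0⊕1⊕1⊕1 = 0
s2 (pos 2,3,6,7,10,11,14,15): 0⊕0⊕1⊕1⊕0⊕1⊕0⊕1 = 0
s4 (pos 4,5,6,7,12,13,14,15): 1⊕0⊕1⊕1⊕0⊕1⊕0⊕1 = 1
s8 (pos 8,9,10,11,12,13,14,15): 0⊕0⊕0⊕1⊕0⊕1⊕0⊕1 = 1
Syndrome s8…s1 = 1100 → error at position 12.
Flip position 12: 000101100010101 → 000101100011101
Read data bits from positions 3,5,6,7,9,10,11,12,13,14,15: 00110011101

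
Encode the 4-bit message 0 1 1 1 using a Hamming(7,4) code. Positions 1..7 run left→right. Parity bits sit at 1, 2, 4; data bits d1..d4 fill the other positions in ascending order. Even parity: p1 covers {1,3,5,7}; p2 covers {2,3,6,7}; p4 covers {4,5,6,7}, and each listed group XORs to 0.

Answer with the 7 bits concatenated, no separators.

Place data at non-parity positions: p1 p2 0 p4 1 1 1
p1 (pos 1,3,5,7): XOR of data positions = 0⊕1⊕1 = 0
p2 (pos 2,3,6,7): XOR of data positions = 0⊕1⊕1 = 0
p4 (pos 4,5,6,7): XOR of data positions = 1⊕1⊕1 = 1
Codeword: 0001111

0001111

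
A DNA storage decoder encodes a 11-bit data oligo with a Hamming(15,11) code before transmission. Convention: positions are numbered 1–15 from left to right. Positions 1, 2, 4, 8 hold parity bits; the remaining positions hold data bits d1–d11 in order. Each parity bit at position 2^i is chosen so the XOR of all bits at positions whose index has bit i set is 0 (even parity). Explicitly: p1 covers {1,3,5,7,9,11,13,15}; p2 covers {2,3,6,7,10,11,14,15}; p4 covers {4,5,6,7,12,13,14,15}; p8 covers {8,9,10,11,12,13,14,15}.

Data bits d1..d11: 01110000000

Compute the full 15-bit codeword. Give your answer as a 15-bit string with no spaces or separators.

000111100000000

Place data at non-parity positions: p1 p2 0 p4 1 1 1 p8 0 0 0 0 0 0 0
p1 (pos 1,3,5,7,9,11,13,15): XOR of data positions = 0⊕1⊕1⊕0⊕0⊕0⊕0 = 0
p2 (pos 2,3,6,7,10,11,14,15): XOR of data positions = 0⊕1⊕1⊕0⊕0⊕0⊕0 = 0
p4 (pos 4,5,6,7,12,13,14,15): XOR of data positions = 1⊕1⊕1⊕0⊕0⊕0⊕0 = 1
p8 (pos 8,9,10,11,12,13,14,15): XOR of data positions = 0⊕0⊕0⊕0⊕0⊕0⊕0 = 0
Codeword: 000111100000000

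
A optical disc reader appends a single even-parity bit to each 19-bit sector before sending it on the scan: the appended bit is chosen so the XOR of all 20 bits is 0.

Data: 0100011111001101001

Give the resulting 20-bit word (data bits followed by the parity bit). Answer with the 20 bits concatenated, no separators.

XOR of the 19 data bits: 0⊕1⊕0⊕0⊕0⊕1⊕1⊕1⊕1⊕1⊕0⊕0⊕1⊕1⊕0⊕1⊕0⊕0⊕1 = 0
Parity bit = 0 (so all 20 bits XOR to 0).

01000111110011010010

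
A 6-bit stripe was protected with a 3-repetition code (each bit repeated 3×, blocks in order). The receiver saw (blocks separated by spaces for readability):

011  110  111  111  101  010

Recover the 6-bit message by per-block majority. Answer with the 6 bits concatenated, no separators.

111110

Block 1 (011): 2 ones → 1
Block 2 (110): 2 ones → 1
Block 3 (111): 3 ones → 1
Block 4 (111): 3 ones → 1
Block 5 (101): 2 ones → 1
Block 6 (010): 1 one → 0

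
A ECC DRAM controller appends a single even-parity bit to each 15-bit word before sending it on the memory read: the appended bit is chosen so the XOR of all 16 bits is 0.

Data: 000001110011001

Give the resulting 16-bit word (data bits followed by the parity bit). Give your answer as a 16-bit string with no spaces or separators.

XOR of the 15 data bits: 0⊕0⊕0⊕0⊕0⊕1⊕1⊕1⊕0⊕0⊕1⊕1⊕0⊕0⊕1 = 0
Parity bit = 0 (so all 16 bits XOR to 0).

0000011100110010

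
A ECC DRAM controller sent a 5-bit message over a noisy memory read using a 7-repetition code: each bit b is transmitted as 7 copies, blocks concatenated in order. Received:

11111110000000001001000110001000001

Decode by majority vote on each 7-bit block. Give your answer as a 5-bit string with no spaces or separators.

Block 1 (1111111): 7 ones → 1
Block 2 (0000000): 0 ones → 0
Block 3 (0010010): 2 ones → 0
Block 4 (0011000): 2 ones → 0
Block 5 (1000001): 2 ones → 0

10000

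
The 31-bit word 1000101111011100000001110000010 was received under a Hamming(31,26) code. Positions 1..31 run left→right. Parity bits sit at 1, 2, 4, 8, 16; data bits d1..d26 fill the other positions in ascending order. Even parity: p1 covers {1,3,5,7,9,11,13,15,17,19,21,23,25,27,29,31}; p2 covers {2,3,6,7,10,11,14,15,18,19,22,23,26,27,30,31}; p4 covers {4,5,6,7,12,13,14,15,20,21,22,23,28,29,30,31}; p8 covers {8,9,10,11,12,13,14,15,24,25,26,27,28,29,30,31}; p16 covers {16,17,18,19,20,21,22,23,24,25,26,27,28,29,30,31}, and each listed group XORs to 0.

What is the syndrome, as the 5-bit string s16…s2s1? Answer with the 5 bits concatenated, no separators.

00000

s1 (pos 1,3,5,7,9,11,13,15,17,19,21,23,25,27,29,31): 1⊕0⊕1⊕1⊕1⊕0⊕1⊕0⊕0⊕0⊕0⊕1⊕0⊕0⊕0⊕0 = 0
s2 (pos 2,3,6,7,10,11,14,15,18,19,22,23,26,27,30,31): 0⊕0⊕0⊕1⊕1⊕0⊕1⊕0⊕0⊕0⊕1⊕1⊕0⊕0⊕1⊕0 = 0
s4 (pos 4,5,6,7,12,13,14,15,20,21,22,23,28,29,30,31): 0⊕1⊕0⊕1⊕1⊕1⊕1⊕0⊕0⊕0⊕1⊕1⊕0⊕0⊕1⊕0 = 0
s8 (pos 8,9,10,11,12,13,14,15,24,25,26,27,28,29,30,31): 1⊕1⊕1⊕0⊕1⊕1⊕1⊕0⊕1⊕0⊕0⊕0⊕0⊕0⊕1⊕0 = 0
s16 (pos 16,17,18,19,20,21,22,23,24,25,26,27,28,29,30,31): 0⊕0⊕0⊕0⊕0⊕0⊕1⊕1⊕1⊕0⊕0⊕0⊕0⊕0⊕1⊕0 = 0
Syndrome s16…s1 = 00000 → no error.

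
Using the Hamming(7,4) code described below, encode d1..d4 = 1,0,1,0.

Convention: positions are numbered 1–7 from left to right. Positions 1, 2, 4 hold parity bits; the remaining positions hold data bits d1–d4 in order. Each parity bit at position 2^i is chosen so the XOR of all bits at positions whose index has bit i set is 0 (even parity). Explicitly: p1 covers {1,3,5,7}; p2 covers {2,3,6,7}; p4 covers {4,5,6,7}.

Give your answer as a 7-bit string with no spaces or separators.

1011010

Place data at non-parity positions: p1 p2 1 p4 0 1 0
p1 (pos 1,3,5,7): XOR of data positions = 1⊕0⊕0 = 1
p2 (pos 2,3,6,7): XOR of data positions = 1⊕1⊕0 = 0
p4 (pos 4,5,6,7): XOR of data positions = 0⊕1⊕0 = 1
Codeword: 1011010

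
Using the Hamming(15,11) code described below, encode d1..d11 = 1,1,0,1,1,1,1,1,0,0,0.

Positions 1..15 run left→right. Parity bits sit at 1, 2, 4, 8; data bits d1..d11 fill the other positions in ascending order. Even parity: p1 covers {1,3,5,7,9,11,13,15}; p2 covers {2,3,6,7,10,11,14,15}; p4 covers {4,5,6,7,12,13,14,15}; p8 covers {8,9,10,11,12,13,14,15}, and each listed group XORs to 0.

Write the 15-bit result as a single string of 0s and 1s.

101110101111000

Place data at non-parity positions: p1 p2 1 p4 1 0 1 p8 1 1 1 1 0 0 0
p1 (pos 1,3,5,7,9,11,13,15): XOR of data positions = 1⊕1⊕1⊕1⊕1⊕0⊕0 = 1
p2 (pos 2,3,6,7,10,11,14,15): XOR of data positions = 1⊕0⊕1⊕1⊕1⊕0⊕0 = 0
p4 (pos 4,5,6,7,12,13,14,15): XOR of data positions = 1⊕0⊕1⊕1⊕0⊕0⊕0 = 1
p8 (pos 8,9,10,11,12,13,14,15): XOR of data positions = 1⊕1⊕1⊕1⊕0⊕0⊕0 = 0
Codeword: 101110101111000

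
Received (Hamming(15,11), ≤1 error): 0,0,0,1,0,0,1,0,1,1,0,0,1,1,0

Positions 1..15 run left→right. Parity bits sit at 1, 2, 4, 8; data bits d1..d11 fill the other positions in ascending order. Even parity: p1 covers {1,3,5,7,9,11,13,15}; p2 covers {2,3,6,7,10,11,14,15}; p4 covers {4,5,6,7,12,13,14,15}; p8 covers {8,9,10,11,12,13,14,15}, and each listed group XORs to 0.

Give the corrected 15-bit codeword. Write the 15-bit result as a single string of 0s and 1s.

001100101100110

s1 (pos 1,3,5,7,9,11,13,15): 0⊕0⊕0⊕1⊕1⊕0⊕1⊕0 = 1
s2 (pos 2,3,6,7,10,11,14,15): 0⊕0⊕0⊕1⊕1⊕0⊕1⊕0 = 1
s4 (pos 4,5,6,7,12,13,14,15): 1⊕0⊕0⊕1⊕0⊕1⊕1⊕0 = 0
s8 (pos 8,9,10,11,12,13,14,15): 0⊕1⊕1⊕0⊕0⊕1⊕1⊕0 = 0
Syndrome s8…s1 = 0011 → error at position 3.
Flip position 3: 000100101100110 → 001100101100110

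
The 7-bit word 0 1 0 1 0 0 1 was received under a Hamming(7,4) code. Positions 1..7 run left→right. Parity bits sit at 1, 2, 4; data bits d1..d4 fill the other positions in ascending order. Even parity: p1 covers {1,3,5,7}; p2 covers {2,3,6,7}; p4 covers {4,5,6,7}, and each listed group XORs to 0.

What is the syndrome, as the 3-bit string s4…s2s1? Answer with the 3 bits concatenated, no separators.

s1 (pos 1,3,5,7): 0⊕0⊕0⊕1 = 1
s2 (pos 2,3,6,7): 1⊕0⊕0⊕1 = 0
s4 (pos 4,5,6,7): 1⊕0⊕0⊕1 = 0
Syndrome s4…s1 = 001 → error at position 1.

001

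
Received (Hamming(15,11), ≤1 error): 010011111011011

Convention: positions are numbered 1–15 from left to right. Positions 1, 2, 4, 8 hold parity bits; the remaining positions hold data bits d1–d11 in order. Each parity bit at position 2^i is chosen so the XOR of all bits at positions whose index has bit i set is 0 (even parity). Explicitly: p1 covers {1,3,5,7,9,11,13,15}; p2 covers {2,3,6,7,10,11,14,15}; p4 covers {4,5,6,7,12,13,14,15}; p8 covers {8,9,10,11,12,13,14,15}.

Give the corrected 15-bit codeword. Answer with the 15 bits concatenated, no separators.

s1 (pos 1,3,5,7,9,11,13,15): 0⊕0⊕1⊕1⊕1⊕1⊕0⊕1 = 1
s2 (pos 2,3,6,7,10,11,14,15): 1⊕0⊕1⊕1⊕0⊕1⊕1⊕1 = 0
s4 (pos 4,5,6,7,12,13,14,15): 0⊕1⊕1⊕1⊕1⊕0⊕1⊕1 = 0
s8 (pos 8,9,10,11,12,13,14,15): 1⊕1⊕0⊕1⊕1⊕0⊕1⊕1 = 0
Syndrome s8…s1 = 0001 → error at position 1.
Flip position 1: 010011111011011 → 110011111011011

110011111011011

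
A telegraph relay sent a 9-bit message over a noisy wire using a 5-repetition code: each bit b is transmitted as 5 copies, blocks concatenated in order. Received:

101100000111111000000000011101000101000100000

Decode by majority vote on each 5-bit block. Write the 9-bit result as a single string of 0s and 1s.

Block 1 (10110): 3 ones → 1
Block 2 (00001): 1 one → 0
Block 3 (11111): 5 ones → 1
Block 4 (00000): 0 ones → 0
Block 5 (00000): 0 ones → 0
Block 6 (11101): 4 ones → 1
Block 7 (00010): 1 one → 0
Block 8 (10001): 2 ones → 0
Block 9 (00000): 0 ones → 0

101001000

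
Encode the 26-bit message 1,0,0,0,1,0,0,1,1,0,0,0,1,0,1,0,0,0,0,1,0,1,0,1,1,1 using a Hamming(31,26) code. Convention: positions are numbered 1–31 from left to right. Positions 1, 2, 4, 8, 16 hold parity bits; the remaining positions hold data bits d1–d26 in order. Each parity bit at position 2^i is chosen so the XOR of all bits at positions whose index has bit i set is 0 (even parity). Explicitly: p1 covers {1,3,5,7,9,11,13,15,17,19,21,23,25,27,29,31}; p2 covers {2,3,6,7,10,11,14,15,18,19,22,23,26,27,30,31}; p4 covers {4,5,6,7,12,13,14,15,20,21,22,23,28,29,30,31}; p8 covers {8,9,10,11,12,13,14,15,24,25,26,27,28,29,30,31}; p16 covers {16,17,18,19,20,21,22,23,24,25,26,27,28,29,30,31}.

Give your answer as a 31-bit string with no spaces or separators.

Place data at non-parity positions: p1 p2 1 p4 0 0 0 p8 1 0 0 1 1 0 0 p16 0 1 0 1 0 0 0 0 1 0 1 0 1 1 1
p1 (pos 1,3,5,7,9,11,13,15,17,19,21,23,25,27,29,31): XOR of data positions = 1⊕0⊕0⊕1⊕0⊕1⊕0⊕0⊕0⊕0⊕0⊕1⊕1⊕1⊕1 = 1
p2 (pos 2,3,6,7,10,11,14,15,18,19,22,23,26,27,30,31): XOR of data positions = 1⊕0⊕0⊕0⊕0⊕0⊕0⊕1⊕0⊕0⊕0⊕0⊕1⊕1⊕1 = 1
p4 (pos 4,5,6,7,12,13,14,15,20,21,22,23,28,29,30,31): XOR of data positions = 0⊕0⊕0⊕1⊕1⊕0⊕0⊕1⊕0⊕0⊕0⊕0⊕1⊕1⊕1 = 0
p8 (pos 8,9,10,11,12,13,14,15,24,25,26,27,28,29,30,31): XOR of data positions = 1⊕0⊕0⊕1⊕1⊕0⊕0⊕0⊕1⊕0⊕1⊕0⊕1⊕1⊕1 = 0
p16 (pos 16,17,18,19,20,21,22,23,24,25,26,27,28,29,30,31): XOR of data positions = 0⊕1⊕0⊕1⊕0⊕0⊕0⊕0⊕1⊕0⊕1⊕0⊕1⊕1⊕1 = 1
Codeword: 1110000010011001010100001010111

1110000010011001010100001010111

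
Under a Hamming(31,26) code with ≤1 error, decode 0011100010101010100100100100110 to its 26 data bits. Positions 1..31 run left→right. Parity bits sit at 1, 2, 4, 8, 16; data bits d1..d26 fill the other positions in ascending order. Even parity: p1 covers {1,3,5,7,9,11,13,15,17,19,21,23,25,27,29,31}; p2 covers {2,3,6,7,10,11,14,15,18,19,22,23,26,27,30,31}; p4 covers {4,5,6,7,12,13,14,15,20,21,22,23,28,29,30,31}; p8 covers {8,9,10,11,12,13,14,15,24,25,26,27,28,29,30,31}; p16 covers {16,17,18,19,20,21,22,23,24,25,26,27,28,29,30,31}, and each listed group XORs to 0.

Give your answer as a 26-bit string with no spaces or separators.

11000010101100100100100110

s1 (pos 1,3,5,7,9,11,13,15,17,19,21,23,25,27,29,31): 0⊕1⊕1⊕0⊕1⊕1⊕1⊕1⊕1⊕0⊕0⊕1⊕0⊕0⊕1⊕0 = 1
s2 (pos 2,3,6,7,10,11,14,15,18,19,22,23,26,27,30,31): 0⊕1⊕0⊕0⊕0⊕1⊕0⊕1⊕0⊕0⊕0⊕1⊕1⊕0⊕1⊕0 = 0
s4 (pos 4,5,6,7,12,13,14,15,20,21,22,23,28,29,30,31): 1⊕1⊕0⊕0⊕0⊕1⊕0⊕1⊕1⊕0⊕0⊕1⊕0⊕1⊕1⊕0 = 0
s8 (pos 8,9,10,11,12,13,14,15,24,25,26,27,28,29,30,31): 0⊕1⊕0⊕1⊕0⊕1⊕0⊕1⊕0⊕0⊕1⊕0⊕0⊕1⊕1⊕0 = 1
s16 (pos 16,17,18,19,20,21,22,23,24,25,26,27,28,29,30,31): 0⊕1⊕0⊕0⊕1⊕0⊕0⊕1⊕0⊕0⊕1⊕0⊕0⊕1⊕1⊕0 = 0
Syndrome s16…s1 = 01001 → error at position 9.
Flip position 9: 0011100010101010100100100100110 → 0011100000101010100100100100110
Read data bits from positions 3,5,6,7,9,10,11,12,13,14,15,17,18,19,20,21,22,23,24,25,26,27,28,29,30,31: 11000010101100100100100110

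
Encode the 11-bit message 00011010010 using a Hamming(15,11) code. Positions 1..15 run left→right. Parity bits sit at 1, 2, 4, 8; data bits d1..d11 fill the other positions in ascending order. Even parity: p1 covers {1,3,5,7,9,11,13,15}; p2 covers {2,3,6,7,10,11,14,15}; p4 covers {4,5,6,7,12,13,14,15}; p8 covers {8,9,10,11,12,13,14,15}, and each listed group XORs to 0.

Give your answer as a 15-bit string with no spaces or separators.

Place data at non-parity positions: p1 p2 0 p4 0 0 1 p8 1 0 1 0 0 1 0
p1 (pos 1,3,5,7,9,11,13,15): XOR of data positions = 0⊕0⊕1⊕1⊕1⊕0⊕0 = 1
p2 (pos 2,3,6,7,10,11,14,15): XOR of data positions = 0⊕0⊕1⊕0⊕1⊕1⊕0 = 1
p4 (pos 4,5,6,7,12,13,14,15): XOR of data positions = 0⊕0⊕1⊕0⊕0⊕1⊕0 = 0
p8 (pos 8,9,10,11,12,13,14,15): XOR of data positions = 1⊕0⊕1⊕0⊕0⊕1⊕0 = 1
Codeword: 110000111010010

110000111010010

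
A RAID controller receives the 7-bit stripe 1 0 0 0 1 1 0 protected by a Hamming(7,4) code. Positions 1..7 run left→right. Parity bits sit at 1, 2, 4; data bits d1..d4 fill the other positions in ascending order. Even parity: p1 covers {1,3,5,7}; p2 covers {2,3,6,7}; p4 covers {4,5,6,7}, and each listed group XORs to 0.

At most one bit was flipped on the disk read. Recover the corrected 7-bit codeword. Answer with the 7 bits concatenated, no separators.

s1 (pos 1,3,5,7): 1⊕0⊕1⊕0 = 0
s2 (pos 2,3,6,7): 0⊕0⊕1⊕0 = 1
s4 (pos 4,5,6,7): 0⊕1⊕1⊕0 = 0
Syndrome s4…s1 = 010 → error at position 2.
Flip position 2: 1000110 → 1100110

1100110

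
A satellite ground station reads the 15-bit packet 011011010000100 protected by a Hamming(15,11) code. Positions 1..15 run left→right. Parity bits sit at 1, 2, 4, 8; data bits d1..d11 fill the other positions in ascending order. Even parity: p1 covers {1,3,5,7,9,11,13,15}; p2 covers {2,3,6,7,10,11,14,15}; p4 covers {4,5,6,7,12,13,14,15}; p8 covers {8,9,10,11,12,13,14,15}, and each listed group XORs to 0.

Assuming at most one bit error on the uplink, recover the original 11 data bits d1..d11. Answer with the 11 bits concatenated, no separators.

11110000100

s1 (pos 1,3,5,7,9,11,13,15): 0⊕1⊕1⊕0⊕0⊕0⊕1⊕0 = 1
s2 (pos 2,3,6,7,10,11,14,15): 1⊕1⊕1⊕0⊕0⊕0⊕0⊕0 = 1
s4 (pos 4,5,6,7,12,13,14,15): 0⊕1⊕1⊕0⊕0⊕1⊕0⊕0 = 1
s8 (pos 8,9,10,11,12,13,14,15): 1⊕0⊕0⊕0⊕0⊕1⊕0⊕0 = 0
Syndrome s8…s1 = 0111 → error at position 7.
Flip position 7: 011011010000100 → 011011110000100
Read data bits from positions 3,5,6,7,9,10,11,12,13,14,15: 11110000100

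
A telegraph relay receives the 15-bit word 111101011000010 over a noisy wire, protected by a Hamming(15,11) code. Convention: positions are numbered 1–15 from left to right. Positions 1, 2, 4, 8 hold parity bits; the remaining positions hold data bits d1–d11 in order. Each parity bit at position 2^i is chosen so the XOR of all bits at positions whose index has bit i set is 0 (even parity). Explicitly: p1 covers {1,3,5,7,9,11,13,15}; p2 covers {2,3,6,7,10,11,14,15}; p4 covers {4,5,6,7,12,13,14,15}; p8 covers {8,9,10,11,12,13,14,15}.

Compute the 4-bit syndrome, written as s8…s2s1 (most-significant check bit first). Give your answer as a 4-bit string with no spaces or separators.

s1 (pos 1,3,5,7,9,11,13,15): 1⊕1⊕0⊕0⊕1⊕0⊕0⊕0 = 1
s2 (pos 2,3,6,7,10,11,14,15): 1⊕1⊕1⊕0⊕0⊕0⊕1⊕0 = 0
s4 (pos 4,5,6,7,12,13,14,15): 1⊕0⊕1⊕0⊕0⊕0⊕1⊕0 = 1
s8 (pos 8,9,10,11,12,13,14,15): 1⊕1⊕0⊕0⊕0⊕0⊕1⊕0 = 1
Syndrome s8…s1 = 1101 → error at position 13.

1101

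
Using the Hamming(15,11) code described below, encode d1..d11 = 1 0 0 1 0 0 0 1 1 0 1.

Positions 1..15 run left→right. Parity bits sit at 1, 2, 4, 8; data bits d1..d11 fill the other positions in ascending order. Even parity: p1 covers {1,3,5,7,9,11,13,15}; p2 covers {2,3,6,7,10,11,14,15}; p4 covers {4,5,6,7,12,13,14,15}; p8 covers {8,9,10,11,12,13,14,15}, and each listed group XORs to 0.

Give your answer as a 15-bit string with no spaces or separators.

011000110001101

Place data at non-parity positions: p1 p2 1 p4 0 0 1 p8 0 0 0 1 1 0 1
p1 (pos 1,3,5,7,9,11,13,15): XOR of data positions = 1⊕0⊕1⊕0⊕0⊕1⊕1 = 0
p2 (pos 2,3,6,7,10,11,14,15): XOR of data positions = 1⊕0⊕1⊕0⊕0⊕0⊕1 = 1
p4 (pos 4,5,6,7,12,13,14,15): XOR of data positions = 0⊕0⊕1⊕1⊕1⊕0⊕1 = 0
p8 (pos 8,9,10,11,12,13,14,15): XOR of data positions = 0⊕0⊕0⊕1⊕1⊕0⊕1 = 1
Codeword: 011000110001101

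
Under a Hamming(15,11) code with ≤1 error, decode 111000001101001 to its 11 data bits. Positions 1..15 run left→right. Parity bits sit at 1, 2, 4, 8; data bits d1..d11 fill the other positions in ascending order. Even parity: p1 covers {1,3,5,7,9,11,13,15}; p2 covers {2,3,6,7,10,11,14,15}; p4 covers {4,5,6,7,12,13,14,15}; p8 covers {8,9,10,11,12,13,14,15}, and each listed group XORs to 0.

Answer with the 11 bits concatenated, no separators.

s1 (pos 1,3,5,7,9,11,13,15): 1⊕1⊕0⊕0⊕1⊕0⊕0⊕1 = 0
s2 (pos 2,3,6,7,10,11,14,15): 1⊕1⊕0⊕0⊕1⊕0⊕0⊕1 = 0
s4 (pos 4,5,6,7,12,13,14,15): 0⊕0⊕0⊕0⊕1⊕0⊕0⊕1 = 0
s8 (pos 8,9,10,11,12,13,14,15): 0⊕1⊕1⊕0⊕1⊕0⊕0⊕1 = 0
Syndrome s8…s1 = 0000 → no error.
Read data bits from positions 3,5,6,7,9,10,11,12,13,14,15: 10001101001

10001101001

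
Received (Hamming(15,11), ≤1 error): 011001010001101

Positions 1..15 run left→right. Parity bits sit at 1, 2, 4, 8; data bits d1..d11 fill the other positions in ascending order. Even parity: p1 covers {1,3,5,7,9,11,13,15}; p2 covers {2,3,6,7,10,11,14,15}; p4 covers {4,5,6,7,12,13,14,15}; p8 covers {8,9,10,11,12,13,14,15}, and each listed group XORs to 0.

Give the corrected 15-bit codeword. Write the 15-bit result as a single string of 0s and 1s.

111001010001101

s1 (pos 1,3,5,7,9,11,13,15): 0⊕1⊕0⊕0⊕0⊕0⊕1⊕1 = 1
s2 (pos 2,3,6,7,10,11,14,15): 1⊕1⊕1⊕0⊕0⊕0⊕0⊕1 = 0
s4 (pos 4,5,6,7,12,13,14,15): 0⊕0⊕1⊕0⊕1⊕1⊕0⊕1 = 0
s8 (pos 8,9,10,11,12,13,14,15): 1⊕0⊕0⊕0⊕1⊕1⊕0⊕1 = 0
Syndrome s8…s1 = 0001 → error at position 1.
Flip position 1: 011001010001101 → 111001010001101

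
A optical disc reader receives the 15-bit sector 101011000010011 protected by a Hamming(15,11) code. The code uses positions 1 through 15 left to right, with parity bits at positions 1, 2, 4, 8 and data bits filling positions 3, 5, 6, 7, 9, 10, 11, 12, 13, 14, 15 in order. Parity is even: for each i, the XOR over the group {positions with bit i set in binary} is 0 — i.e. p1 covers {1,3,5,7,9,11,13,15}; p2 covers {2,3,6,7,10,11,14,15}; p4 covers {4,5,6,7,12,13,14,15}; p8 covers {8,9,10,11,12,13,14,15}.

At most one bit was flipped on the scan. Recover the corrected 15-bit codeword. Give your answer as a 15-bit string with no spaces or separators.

101011000000011

s1 (pos 1,3,5,7,9,11,13,15): 1⊕1⊕1⊕0⊕0⊕1⊕0⊕1 = 1
s2 (pos 2,3,6,7,10,11,14,15): 0⊕1⊕1⊕0⊕0⊕1⊕1⊕1 = 1
s4 (pos 4,5,6,7,12,13,14,15): 0⊕1⊕1⊕0⊕0⊕0⊕1⊕1 = 0
s8 (pos 8,9,10,11,12,13,14,15): 0⊕0⊕0⊕1⊕0⊕0⊕1⊕1 = 1
Syndrome s8…s1 = 1011 → error at position 11.
Flip position 11: 101011000010011 → 101011000000011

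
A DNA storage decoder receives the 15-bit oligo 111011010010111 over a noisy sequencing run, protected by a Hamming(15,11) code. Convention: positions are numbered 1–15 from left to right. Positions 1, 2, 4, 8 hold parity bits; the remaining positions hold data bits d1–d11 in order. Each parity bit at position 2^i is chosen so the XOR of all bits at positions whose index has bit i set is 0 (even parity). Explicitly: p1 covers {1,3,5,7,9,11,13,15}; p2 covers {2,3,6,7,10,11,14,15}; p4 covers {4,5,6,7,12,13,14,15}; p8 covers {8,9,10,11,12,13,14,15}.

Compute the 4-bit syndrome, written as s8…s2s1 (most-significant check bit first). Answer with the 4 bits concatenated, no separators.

1100

s1 (pos 1,3,5,7,9,11,13,15): 1⊕1⊕1⊕0⊕0⊕1⊕1⊕1 = 0
s2 (pos 2,3,6,7,10,11,14,15): 1⊕1⊕1⊕0⊕0⊕1⊕1⊕1 = 0
s4 (pos 4,5,6,7,12,13,14,15): 0⊕1⊕1⊕0⊕0⊕1⊕1⊕1 = 1
s8 (pos 8,9,10,11,12,13,14,15): 1⊕0⊕0⊕1⊕0⊕1⊕1⊕1 = 1
Syndrome s8…s1 = 1100 → error at position 12.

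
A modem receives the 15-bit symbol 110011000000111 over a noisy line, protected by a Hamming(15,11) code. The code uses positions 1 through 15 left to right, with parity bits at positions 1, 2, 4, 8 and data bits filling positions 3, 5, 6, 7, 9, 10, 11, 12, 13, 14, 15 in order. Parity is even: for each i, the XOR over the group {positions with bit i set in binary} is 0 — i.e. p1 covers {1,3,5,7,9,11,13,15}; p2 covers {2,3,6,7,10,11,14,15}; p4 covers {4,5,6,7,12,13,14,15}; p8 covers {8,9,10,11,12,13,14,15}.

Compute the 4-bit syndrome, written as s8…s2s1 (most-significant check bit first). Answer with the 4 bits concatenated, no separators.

s1 (pos 1,3,5,7,9,11,13,15): 1⊕0⊕1⊕0⊕0⊕0⊕1⊕1 = 0
s2 (pos 2,3,6,7,10,11,14,15): 1⊕0⊕1⊕0⊕0⊕0⊕1⊕1 = 0
s4 (pos 4,5,6,7,12,13,14,15): 0⊕1⊕1⊕0⊕0⊕1⊕1⊕1 = 1
s8 (pos 8,9,10,11,12,13,14,15): 0⊕0⊕0⊕0⊕0⊕1⊕1⊕1 = 1
Syndrome s8…s1 = 1100 → error at position 12.

1100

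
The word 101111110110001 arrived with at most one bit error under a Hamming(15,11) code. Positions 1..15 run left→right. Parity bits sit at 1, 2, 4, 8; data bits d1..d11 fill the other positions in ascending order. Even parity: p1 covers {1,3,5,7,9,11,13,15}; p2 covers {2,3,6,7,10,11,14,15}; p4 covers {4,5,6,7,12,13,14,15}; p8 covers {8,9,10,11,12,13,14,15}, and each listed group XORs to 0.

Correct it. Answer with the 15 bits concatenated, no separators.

s1 (pos 1,3,5,7,9,11,13,15): 1⊕1⊕1⊕1⊕0⊕1⊕0⊕1 = 0
s2 (pos 2,3,6,7,10,11,14,15): 0⊕1⊕1⊕1⊕1⊕1⊕0⊕1 = 0
s4 (pos 4,5,6,7,12,13,14,15): 1⊕1⊕1⊕1⊕0⊕0⊕0⊕1 = 1
s8 (pos 8,9,10,11,12,13,14,15): 1⊕0⊕1⊕1⊕0⊕0⊕0⊕1 = 0
Syndrome s8…s1 = 0100 → error at position 4.
Flip position 4: 101111110110001 → 101011110110001

101011110110001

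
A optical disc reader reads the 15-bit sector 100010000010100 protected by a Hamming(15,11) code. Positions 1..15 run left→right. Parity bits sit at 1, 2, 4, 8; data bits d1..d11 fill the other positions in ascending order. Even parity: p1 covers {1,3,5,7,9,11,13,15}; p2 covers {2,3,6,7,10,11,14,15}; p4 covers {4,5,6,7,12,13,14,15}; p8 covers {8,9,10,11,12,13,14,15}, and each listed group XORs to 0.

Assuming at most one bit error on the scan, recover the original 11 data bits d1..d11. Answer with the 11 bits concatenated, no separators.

01000010100

s1 (pos 1,3,5,7,9,11,13,15): 1⊕0⊕1⊕0⊕0⊕1⊕1⊕0 = 0
s2 (pos 2,3,6,7,10,11,14,15): 0⊕0⊕0⊕0⊕0⊕1⊕0⊕0 = 1
s4 (pos 4,5,6,7,12,13,14,15): 0⊕1⊕0⊕0⊕0⊕1⊕0⊕0 = 0
s8 (pos 8,9,10,11,12,13,14,15): 0⊕0⊕0⊕1⊕0⊕1⊕0⊕0 = 0
Syndrome s8…s1 = 0010 → error at position 2.
Flip position 2: 100010000010100 → 110010000010100
Read data bits from positions 3,5,6,7,9,10,11,12,13,14,15: 01000010100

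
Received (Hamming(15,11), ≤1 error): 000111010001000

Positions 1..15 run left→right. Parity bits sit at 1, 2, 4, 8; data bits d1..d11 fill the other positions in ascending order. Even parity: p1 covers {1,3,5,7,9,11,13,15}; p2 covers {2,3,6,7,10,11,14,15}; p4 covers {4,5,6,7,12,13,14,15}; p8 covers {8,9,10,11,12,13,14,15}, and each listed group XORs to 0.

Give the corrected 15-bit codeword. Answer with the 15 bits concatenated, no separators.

s1 (pos 1,3,5,7,9,11,13,15): 0⊕0⊕1⊕0⊕0⊕0⊕0⊕0 = 1
s2 (pos 2,3,6,7,10,11,14,15): 0⊕0⊕1⊕0⊕0⊕0⊕0⊕0 = 1
s4 (pos 4,5,6,7,12,13,14,15): 1⊕1⊕1⊕0⊕1⊕0⊕0⊕0 = 0
s8 (pos 8,9,10,11,12,13,14,15): 1⊕0⊕0⊕0⊕1⊕0⊕0⊕0 = 0
Syndrome s8…s1 = 0011 → error at position 3.
Flip position 3: 000111010001000 → 001111010001000

001111010001000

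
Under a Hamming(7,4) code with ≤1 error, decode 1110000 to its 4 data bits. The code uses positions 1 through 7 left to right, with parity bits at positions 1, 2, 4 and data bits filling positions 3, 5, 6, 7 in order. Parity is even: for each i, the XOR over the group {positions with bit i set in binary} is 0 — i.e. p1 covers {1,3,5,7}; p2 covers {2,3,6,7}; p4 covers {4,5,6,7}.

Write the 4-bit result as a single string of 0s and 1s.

1000

s1 (pos 1,3,5,7): 1⊕1⊕0⊕0 = 0
s2 (pos 2,3,6,7): 1⊕1⊕0⊕0 = 0
s4 (pos 4,5,6,7): 0⊕0⊕0⊕0 = 0
Syndrome s4…s1 = 000 → no error.
Read data bits from positions 3,5,6,7: 1000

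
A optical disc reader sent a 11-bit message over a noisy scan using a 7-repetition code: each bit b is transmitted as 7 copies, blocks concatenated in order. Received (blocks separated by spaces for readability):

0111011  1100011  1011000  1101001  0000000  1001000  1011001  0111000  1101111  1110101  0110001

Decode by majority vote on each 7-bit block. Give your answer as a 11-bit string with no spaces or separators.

11010010110

Block 1 (0111011): 5 ones → 1
Block 2 (1100011): 4 ones → 1
Block 3 (1011000): 3 ones → 0
Block 4 (1101001): 4 ones → 1
Block 5 (0000000): 0 ones → 0
Block 6 (1001000): 2 ones → 0
Block 7 (1011001): 4 ones → 1
Block 8 (0111000): 3 ones → 0
Block 9 (1101111): 6 ones → 1
Block 10 (1110101): 5 ones → 1
Block 11 (0110001): 3 ones → 0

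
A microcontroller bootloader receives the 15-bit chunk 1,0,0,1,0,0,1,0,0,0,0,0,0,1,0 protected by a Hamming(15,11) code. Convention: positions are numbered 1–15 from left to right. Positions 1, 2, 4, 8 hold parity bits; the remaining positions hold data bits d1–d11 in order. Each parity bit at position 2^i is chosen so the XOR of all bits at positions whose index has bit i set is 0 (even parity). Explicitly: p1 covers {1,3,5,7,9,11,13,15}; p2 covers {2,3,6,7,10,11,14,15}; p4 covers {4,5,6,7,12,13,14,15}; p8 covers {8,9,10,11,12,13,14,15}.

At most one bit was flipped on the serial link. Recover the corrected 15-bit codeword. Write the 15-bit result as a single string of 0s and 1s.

s1 (pos 1,3,5,7,9,11,13,15): 1⊕0⊕0⊕1⊕0⊕0⊕0⊕0 = 0
s2 (pos 2,3,6,7,10,11,14,15): 0⊕0⊕0⊕1⊕0⊕0⊕1⊕0 = 0
s4 (pos 4,5,6,7,12,13,14,15): 1⊕0⊕0⊕1⊕0⊕0⊕1⊕0 = 1
s8 (pos 8,9,10,11,12,13,14,15): 0⊕0⊕0⊕0⊕0⊕0⊕1⊕0 = 1
Syndrome s8…s1 = 1100 → error at position 12.
Flip position 12: 100100100000010 → 100100100001010

100100100001010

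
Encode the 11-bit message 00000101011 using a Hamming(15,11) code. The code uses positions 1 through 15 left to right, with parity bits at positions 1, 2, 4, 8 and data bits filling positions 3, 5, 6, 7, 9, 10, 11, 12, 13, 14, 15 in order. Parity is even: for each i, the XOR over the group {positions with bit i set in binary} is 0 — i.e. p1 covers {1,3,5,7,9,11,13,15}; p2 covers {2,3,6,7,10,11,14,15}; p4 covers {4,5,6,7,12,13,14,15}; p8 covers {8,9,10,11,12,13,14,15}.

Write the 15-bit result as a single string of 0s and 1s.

110100000101011

Place data at non-parity positions: p1 p2 0 p4 0 0 0 p8 0 1 0 1 0 1 1
p1 (pos 1,3,5,7,9,11,13,15): XOR of data positions = 0⊕0⊕0⊕0⊕0⊕0⊕1 = 1
p2 (pos 2,3,6,7,10,11,14,15): XOR of data positions = 0⊕0⊕0⊕1⊕0⊕1⊕1 = 1
p4 (pos 4,5,6,7,12,13,14,15): XOR of data positions = 0⊕0⊕0⊕1⊕0⊕1⊕1 = 1
p8 (pos 8,9,10,11,12,13,14,15): XOR of data positions = 0⊕1⊕0⊕1⊕0⊕1⊕1 = 0
Codeword: 110100000101011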